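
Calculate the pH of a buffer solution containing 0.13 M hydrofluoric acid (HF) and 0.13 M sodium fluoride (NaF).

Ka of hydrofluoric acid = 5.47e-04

pKa = -log(5.47e-04) = 3.26. pH = pKa + log([A⁻]/[HA]) = 3.26 + log(0.13/0.13)

pH = 3.26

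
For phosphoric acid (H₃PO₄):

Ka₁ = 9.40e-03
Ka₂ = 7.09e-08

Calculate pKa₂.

pKa₂ = -log(Ka₂) = -log(7.09e-08) = 7.15.

pK_{a2} = 7.15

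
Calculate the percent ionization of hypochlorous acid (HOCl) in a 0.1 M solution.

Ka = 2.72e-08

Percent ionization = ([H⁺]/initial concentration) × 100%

Using Ka equilibrium: x² + Ka×x - Ka×C = 0. Solving: [H⁺] = 5.2140e-05. Percent = (5.2140e-05/0.1) × 100

Percent ionization = 0.0521%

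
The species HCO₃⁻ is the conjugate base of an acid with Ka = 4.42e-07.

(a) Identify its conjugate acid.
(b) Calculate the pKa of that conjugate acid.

(a) The conjugate acid is formed by adding one H⁺ to HCO₃⁻, giving H₂CO₃. (b) pKa = -log(Ka) = -log(4.42e-07) = 6.35.

Conjugate acid: H₂CO₃; pK_a = 6.35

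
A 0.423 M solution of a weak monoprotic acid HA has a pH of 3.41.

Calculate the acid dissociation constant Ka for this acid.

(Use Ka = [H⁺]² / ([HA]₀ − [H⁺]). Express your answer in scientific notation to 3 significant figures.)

[H⁺] = 10^(−pH) = 10^(−3.41) = 3.890e-04 M. For HA ⇌ H⁺ + A⁻, Ka = [H⁺][A⁻]/[HA] = [H⁺]² / ([HA]₀ − [H⁺]) = (3.890e-04)² / (0.423 − 3.890e-04) = 3.58e-07.

K_a = 3.58e-07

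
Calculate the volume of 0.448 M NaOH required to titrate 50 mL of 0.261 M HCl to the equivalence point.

At equivalence: moles acid = moles base. moles HCl = 0.261 × 50/1000 = 0.01305 mol. V_base = moles / 0.448 × 1000 = 29.1 mL.

V_{base} = 29.1 mL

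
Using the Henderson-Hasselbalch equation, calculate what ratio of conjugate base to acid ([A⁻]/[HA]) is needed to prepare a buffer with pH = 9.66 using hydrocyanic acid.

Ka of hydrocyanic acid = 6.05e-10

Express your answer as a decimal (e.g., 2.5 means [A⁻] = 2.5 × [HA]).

pKa = -log(6.05e-10) = 9.2182. pH = pKa + log([A⁻]/[HA]), so log([A⁻]/[HA]) = pH − pKa = 9.66 − 9.2182 = 0.4418. [A⁻]/[HA] = 10^(0.4418) = 2.77

[A⁻]/[HA] = 2.77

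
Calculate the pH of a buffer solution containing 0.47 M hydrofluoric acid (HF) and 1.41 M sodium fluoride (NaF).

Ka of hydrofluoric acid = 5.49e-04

pKa = -log(5.49e-04) = 3.26. pH = pKa + log([A⁻]/[HA]) = 3.26 + log(1.41/0.47)

pH = 3.74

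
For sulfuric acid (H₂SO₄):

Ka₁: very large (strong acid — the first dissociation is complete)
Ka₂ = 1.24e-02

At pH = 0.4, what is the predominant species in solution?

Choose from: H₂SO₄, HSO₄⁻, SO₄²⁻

The first dissociation is complete, so H₂SO₄ itself is never the predominant species in water; pKa₂ = -log(1.24e-02) = 1.91. For a polyprotic acid the predominant species crosses at each pKa: below pKa_n the protonated form dominates, above it the deprotonated form does. At pH = 0.4, the predominant species is HSO₄⁻.

HSO₄⁻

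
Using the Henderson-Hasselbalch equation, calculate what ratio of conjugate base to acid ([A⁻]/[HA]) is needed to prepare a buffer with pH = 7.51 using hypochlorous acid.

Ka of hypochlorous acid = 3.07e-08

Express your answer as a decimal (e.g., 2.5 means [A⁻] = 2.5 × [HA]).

pKa = -log(3.07e-08) = 7.5129. pH = pKa + log([A⁻]/[HA]), so log([A⁻]/[HA]) = pH − pKa = 7.51 − 7.5129 = -0.0029. [A⁻]/[HA] = 10^(-0.0029) = 0.993

[A⁻]/[HA] = 0.993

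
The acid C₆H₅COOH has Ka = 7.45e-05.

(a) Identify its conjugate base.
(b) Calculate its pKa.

(a) The conjugate base is formed by removing one H⁺ from C₆H₅COOH, giving C₆H₅COO⁻. (b) pKa = -log(Ka) = -log(7.45e-05) = 4.13.

Conjugate base: C₆H₅COO⁻; pK_a = 4.13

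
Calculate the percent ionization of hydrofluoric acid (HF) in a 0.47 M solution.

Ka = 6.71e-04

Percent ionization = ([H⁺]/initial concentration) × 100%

Using Ka equilibrium: x² + Ka×x - Ka×C = 0. Solving: [H⁺] = 1.7426e-02. Percent = (1.7426e-02/0.47) × 100

Percent ionization = 3.71%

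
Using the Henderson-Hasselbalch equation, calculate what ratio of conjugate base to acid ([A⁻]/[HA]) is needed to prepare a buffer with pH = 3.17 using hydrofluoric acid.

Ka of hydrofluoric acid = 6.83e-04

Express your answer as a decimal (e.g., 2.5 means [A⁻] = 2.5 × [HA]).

pKa = -log(6.83e-04) = 3.1656. pH = pKa + log([A⁻]/[HA]), so log([A⁻]/[HA]) = pH − pKa = 3.17 − 3.1656 = 0.0044. [A⁻]/[HA] = 10^(0.0044) = 1.01

[A⁻]/[HA] = 1.01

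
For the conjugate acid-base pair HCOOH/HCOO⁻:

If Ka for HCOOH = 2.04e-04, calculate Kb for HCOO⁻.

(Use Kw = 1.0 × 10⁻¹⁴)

For a conjugate pair Ka × Kb = Kw, so Kb = Kw/Ka = 1.0 × 10⁻¹⁴ / 2.04e-04 = 4.90e-11.

K_b = 4.90e-11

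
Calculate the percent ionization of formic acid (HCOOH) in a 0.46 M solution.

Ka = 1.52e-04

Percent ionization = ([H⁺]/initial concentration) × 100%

Using Ka equilibrium: x² + Ka×x - Ka×C = 0. Solving: [H⁺] = 8.2862e-03. Percent = (8.2862e-03/0.46) × 100

Percent ionization = 1.8%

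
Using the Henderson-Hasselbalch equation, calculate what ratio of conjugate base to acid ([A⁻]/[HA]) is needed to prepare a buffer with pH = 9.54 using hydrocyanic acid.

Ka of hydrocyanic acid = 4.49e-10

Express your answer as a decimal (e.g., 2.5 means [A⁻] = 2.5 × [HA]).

pKa = -log(4.49e-10) = 9.3478. pH = pKa + log([A⁻]/[HA]), so log([A⁻]/[HA]) = pH − pKa = 9.54 − 9.3478 = 0.1922. [A⁻]/[HA] = 10^(0.1922) = 1.56

[A⁻]/[HA] = 1.56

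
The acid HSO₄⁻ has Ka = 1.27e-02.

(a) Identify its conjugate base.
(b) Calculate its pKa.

(a) The conjugate base is formed by removing one H⁺ from HSO₄⁻, giving SO₄²⁻. (b) pKa = -log(Ka) = -log(1.27e-02) = 1.90.

Conjugate base: SO₄²⁻; pK_a = 1.90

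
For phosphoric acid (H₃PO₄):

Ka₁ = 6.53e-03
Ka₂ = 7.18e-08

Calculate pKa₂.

pKa₂ = -log(Ka₂) = -log(7.18e-08) = 7.14.

pK_{a2} = 7.14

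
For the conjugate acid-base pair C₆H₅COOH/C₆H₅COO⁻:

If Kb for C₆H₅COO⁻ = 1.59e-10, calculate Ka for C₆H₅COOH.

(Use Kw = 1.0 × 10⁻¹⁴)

For a conjugate pair Ka × Kb = Kw, so Ka = Kw/Kb = 1.0 × 10⁻¹⁴ / 1.59e-10 = 6.29e-05.

K_a = 6.29e-05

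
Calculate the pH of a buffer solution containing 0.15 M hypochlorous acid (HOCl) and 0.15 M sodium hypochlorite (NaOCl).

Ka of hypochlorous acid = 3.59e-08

pKa = -log(3.59e-08) = 7.44. pH = pKa + log([A⁻]/[HA]) = 7.44 + log(0.15/0.15)

pH = 7.44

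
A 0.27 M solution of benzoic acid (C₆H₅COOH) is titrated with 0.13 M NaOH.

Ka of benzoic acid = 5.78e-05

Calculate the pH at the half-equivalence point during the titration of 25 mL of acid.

At half-equivalence [HA] = [A⁻], so Henderson-Hasselbalch gives pH = pKa = -log(5.78e-05) = 4.24.

pH = pKa = 4.24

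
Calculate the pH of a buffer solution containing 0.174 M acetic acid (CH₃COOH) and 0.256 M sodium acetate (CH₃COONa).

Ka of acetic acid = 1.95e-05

pKa = -log(1.95e-05) = 4.71. pH = pKa + log([A⁻]/[HA]) = 4.71 + log(0.256/0.174)

pH = 4.88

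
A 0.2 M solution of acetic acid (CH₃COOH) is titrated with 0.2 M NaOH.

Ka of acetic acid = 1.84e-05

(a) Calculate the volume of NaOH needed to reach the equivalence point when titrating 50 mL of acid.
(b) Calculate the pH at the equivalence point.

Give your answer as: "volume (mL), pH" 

moles acid = 0.2 × 50/1000 = 0.01 mol; V_base = moles/0.2 × 1000 = 50.0 mL. At equivalence only the conjugate base is present: [A⁻] = 0.01/0.100 = 1.0000e-01 M. Kb = Kw/Ka = 5.43e-10; [OH⁻] = √(Kb × [A⁻]) = 7.3721e-06; pOH = 5.13; pH = 14 - pOH = 8.87.

V = 50.0 mL, pH = 8.87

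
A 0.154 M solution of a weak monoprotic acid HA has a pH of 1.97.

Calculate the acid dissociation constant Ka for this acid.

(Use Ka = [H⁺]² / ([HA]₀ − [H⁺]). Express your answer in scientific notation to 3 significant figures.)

[H⁺] = 10^(−pH) = 10^(−1.97) = 1.072e-02 M. For HA ⇌ H⁺ + A⁻, Ka = [H⁺][A⁻]/[HA] = [H⁺]² / ([HA]₀ − [H⁺]) = (1.072e-02)² / (0.154 − 1.072e-02) = 8.01e-04.

K_a = 8.01e-04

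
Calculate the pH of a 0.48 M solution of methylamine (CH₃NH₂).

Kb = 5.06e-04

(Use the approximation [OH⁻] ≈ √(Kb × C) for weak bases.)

[OH⁻] = √(Kb × C) = √(5.06e-04 × 0.48) = 1.5585e-02. pOH = 1.81, pH = 14 - pOH

pH = 12.19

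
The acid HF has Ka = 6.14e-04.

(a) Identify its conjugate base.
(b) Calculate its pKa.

(a) The conjugate base is formed by removing one H⁺ from HF, giving F⁻. (b) pKa = -log(Ka) = -log(6.14e-04) = 3.21.

Conjugate base: F⁻; pK_a = 3.21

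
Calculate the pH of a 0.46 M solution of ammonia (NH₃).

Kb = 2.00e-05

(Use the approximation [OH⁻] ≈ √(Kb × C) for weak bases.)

[OH⁻] = √(Kb × C) = √(2.00e-05 × 0.46) = 3.0332e-03. pOH = 2.52, pH = 14 - pOH

pH = 11.48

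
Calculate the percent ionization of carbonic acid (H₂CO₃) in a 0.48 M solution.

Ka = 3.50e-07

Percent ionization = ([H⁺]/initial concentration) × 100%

Using Ka equilibrium: x² + Ka×x - Ka×C = 0. Solving: [H⁺] = 4.0970e-04. Percent = (4.0970e-04/0.48) × 100

Percent ionization = 0.0854%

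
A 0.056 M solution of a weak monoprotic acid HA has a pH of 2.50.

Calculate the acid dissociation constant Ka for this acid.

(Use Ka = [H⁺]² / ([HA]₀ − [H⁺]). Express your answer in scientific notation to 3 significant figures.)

[H⁺] = 10^(−pH) = 10^(−2.50) = 3.162e-03 M. For HA ⇌ H⁺ + A⁻, Ka = [H⁺][A⁻]/[HA] = [H⁺]² / ([HA]₀ − [H⁺]) = (3.162e-03)² / (0.056 − 3.162e-03) = 1.89e-04.

K_a = 1.89e-04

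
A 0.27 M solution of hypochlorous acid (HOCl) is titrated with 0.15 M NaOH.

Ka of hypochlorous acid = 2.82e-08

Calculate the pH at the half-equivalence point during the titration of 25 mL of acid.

At half-equivalence [HA] = [A⁻], so Henderson-Hasselbalch gives pH = pKa = -log(2.82e-08) = 7.55.

pH = pKa = 7.55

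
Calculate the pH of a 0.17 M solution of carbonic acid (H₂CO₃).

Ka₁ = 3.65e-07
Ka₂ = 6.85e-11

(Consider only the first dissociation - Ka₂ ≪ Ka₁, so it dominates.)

First dissociation dominates. From Ka₁ = [H⁺][HA⁻]/[H₂A], x² + Ka₁·x − Ka₁·C = 0 with C = 0.17 M and Ka₁ = 3.65e-07. Solving: [H⁺] = (−Ka₁ + √(Ka₁² + 4·Ka₁·C)) / 2 = 2.4892e-04 M. pH = -log(2.4892e-04) = 3.60.

pH = 3.60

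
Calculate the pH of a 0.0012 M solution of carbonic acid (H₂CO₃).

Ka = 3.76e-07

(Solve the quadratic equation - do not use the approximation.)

x² + Ka×x - Ka×C = 0. Using quadratic formula: [H⁺] = 2.1054e-05

pH = 4.68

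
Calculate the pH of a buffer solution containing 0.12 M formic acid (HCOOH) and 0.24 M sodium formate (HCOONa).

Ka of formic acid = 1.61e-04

pKa = -log(1.61e-04) = 3.79. pH = pKa + log([A⁻]/[HA]) = 3.79 + log(0.24/0.12)

pH = 4.09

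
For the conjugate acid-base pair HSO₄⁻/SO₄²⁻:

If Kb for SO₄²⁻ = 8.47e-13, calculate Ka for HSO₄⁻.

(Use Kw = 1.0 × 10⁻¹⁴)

For a conjugate pair Ka × Kb = Kw, so Ka = Kw/Kb = 1.0 × 10⁻¹⁴ / 8.47e-13 = 1.18e-02.

K_a = 1.18e-02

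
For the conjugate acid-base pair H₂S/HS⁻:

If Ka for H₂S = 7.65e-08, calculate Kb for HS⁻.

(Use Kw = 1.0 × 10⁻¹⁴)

For a conjugate pair Ka × Kb = Kw, so Kb = Kw/Ka = 1.0 × 10⁻¹⁴ / 7.65e-08 = 1.31e-07.

K_b = 1.31e-07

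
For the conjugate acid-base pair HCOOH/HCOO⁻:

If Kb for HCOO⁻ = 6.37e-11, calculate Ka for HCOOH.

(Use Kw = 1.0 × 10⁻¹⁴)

For a conjugate pair Ka × Kb = Kw, so Ka = Kw/Kb = 1.0 × 10⁻¹⁴ / 6.37e-11 = 1.57e-04.

K_a = 1.57e-04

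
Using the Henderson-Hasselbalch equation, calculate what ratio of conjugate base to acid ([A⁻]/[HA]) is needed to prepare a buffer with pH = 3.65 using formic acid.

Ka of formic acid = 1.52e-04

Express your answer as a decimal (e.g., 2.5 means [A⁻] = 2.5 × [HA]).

pKa = -log(1.52e-04) = 3.8182. pH = pKa + log([A⁻]/[HA]), so log([A⁻]/[HA]) = pH − pKa = 3.65 − 3.8182 = -0.1682. [A⁻]/[HA] = 10^(-0.1682) = 0.679

[A⁻]/[HA] = 0.679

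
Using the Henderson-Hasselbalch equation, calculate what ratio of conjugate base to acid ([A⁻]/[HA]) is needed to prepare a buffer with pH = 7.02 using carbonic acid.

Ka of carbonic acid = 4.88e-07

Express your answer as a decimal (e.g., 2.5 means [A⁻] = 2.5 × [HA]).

pKa = -log(4.88e-07) = 6.3116. pH = pKa + log([A⁻]/[HA]), so log([A⁻]/[HA]) = pH − pKa = 7.02 − 6.3116 = 0.7084. [A⁻]/[HA] = 10^(0.7084) = 5.11

[A⁻]/[HA] = 5.11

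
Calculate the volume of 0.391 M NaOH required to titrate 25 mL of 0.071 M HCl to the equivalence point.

At equivalence: moles acid = moles base. moles HCl = 0.071 × 25/1000 = 0.001775 mol. V_base = moles / 0.391 × 1000 = 4.5 mL.

V_{base} = 4.5 mL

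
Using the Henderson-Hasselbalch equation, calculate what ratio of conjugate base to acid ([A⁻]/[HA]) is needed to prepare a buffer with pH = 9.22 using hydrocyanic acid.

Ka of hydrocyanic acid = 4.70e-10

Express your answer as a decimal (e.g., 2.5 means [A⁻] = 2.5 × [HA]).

pKa = -log(4.70e-10) = 9.3279. pH = pKa + log([A⁻]/[HA]), so log([A⁻]/[HA]) = pH − pKa = 9.22 − 9.3279 = -0.1079. [A⁻]/[HA] = 10^(-0.1079) = 0.780

[A⁻]/[HA] = 0.780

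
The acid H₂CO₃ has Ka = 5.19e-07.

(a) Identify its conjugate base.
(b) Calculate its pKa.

(a) The conjugate base is formed by removing one H⁺ from H₂CO₃, giving HCO₃⁻. (b) pKa = -log(Ka) = -log(5.19e-07) = 6.28.

Conjugate base: HCO₃⁻; pK_a = 6.28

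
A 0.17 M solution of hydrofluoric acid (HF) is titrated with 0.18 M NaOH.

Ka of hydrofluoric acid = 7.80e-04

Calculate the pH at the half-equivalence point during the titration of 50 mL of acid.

At half-equivalence [HA] = [A⁻], so Henderson-Hasselbalch gives pH = pKa = -log(7.80e-04) = 3.11.

pH = pKa = 3.11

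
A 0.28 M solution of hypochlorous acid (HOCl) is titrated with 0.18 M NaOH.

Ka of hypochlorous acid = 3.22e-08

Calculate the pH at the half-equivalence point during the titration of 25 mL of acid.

At half-equivalence [HA] = [A⁻], so Henderson-Hasselbalch gives pH = pKa = -log(3.22e-08) = 7.49.

pH = pKa = 7.49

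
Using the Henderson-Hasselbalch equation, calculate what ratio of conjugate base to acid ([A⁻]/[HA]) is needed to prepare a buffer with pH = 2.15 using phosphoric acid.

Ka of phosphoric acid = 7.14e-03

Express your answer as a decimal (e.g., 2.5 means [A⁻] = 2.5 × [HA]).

pKa = -log(7.14e-03) = 2.1463. pH = pKa + log([A⁻]/[HA]), so log([A⁻]/[HA]) = pH − pKa = 2.15 − 2.1463 = 0.0037. [A⁻]/[HA] = 10^(0.0037) = 1.01

[A⁻]/[HA] = 1.01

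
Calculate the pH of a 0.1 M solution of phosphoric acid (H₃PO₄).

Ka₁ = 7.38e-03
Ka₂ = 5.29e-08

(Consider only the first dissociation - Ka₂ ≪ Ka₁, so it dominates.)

First dissociation dominates. From Ka₁ = [H⁺][HA⁻]/[H₂A], x² + Ka₁·x − Ka₁·C = 0 with C = 0.1 M and Ka₁ = 7.38e-03. Solving: [H⁺] = (−Ka₁ + √(Ka₁² + 4·Ka₁·C)) / 2 = 2.3726e-02 M. pH = -log(2.3726e-02) = 1.62.

pH = 1.62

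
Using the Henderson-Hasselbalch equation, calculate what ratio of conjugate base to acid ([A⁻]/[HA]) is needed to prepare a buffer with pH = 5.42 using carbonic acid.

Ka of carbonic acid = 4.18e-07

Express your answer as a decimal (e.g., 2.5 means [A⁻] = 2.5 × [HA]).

pKa = -log(4.18e-07) = 6.3788. pH = pKa + log([A⁻]/[HA]), so log([A⁻]/[HA]) = pH − pKa = 5.42 − 6.3788 = -0.9588. [A⁻]/[HA] = 10^(-0.9588) = 0.110

[A⁻]/[HA] = 0.110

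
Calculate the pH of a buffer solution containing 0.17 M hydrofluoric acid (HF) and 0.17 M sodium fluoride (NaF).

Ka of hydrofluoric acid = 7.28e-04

pKa = -log(7.28e-04) = 3.14. pH = pKa + log([A⁻]/[HA]) = 3.14 + log(0.17/0.17)

pH = 3.14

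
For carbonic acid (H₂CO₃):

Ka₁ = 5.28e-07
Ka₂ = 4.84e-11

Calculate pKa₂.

pKa₂ = -log(Ka₂) = -log(4.84e-11) = 10.32.

pK_{a2} = 10.32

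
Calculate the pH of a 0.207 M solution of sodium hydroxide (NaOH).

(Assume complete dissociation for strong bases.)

[OH⁻] = 0.207 M for strong base. pOH = -log[OH⁻] = 0.68, pH = 14 - pOH

pH = 13.32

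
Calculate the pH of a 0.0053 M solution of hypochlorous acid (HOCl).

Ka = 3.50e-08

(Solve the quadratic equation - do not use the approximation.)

x² + Ka×x - Ka×C = 0. Using quadratic formula: [H⁺] = 1.3602e-05

pH = 4.87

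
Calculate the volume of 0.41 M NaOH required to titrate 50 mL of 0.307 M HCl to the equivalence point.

At equivalence: moles acid = moles base. moles HCl = 0.307 × 50/1000 = 0.01535 mol. V_base = moles / 0.41 × 1000 = 37.4 mL.

V_{base} = 37.4 mL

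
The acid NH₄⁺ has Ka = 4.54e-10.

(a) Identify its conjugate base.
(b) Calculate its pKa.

(a) The conjugate base is formed by removing one H⁺ from NH₄⁺, giving NH₃. (b) pKa = -log(Ka) = -log(4.54e-10) = 9.34.

Conjugate base: NH₃; pK_a = 9.34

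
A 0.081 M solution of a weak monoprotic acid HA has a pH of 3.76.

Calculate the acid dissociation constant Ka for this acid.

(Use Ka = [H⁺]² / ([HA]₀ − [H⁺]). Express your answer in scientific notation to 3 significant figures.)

[H⁺] = 10^(−pH) = 10^(−3.76) = 1.738e-04 M. For HA ⇌ H⁺ + A⁻, Ka = [H⁺][A⁻]/[HA] = [H⁺]² / ([HA]₀ − [H⁺]) = (1.738e-04)² / (0.081 − 1.738e-04) = 3.74e-07.

K_a = 3.74e-07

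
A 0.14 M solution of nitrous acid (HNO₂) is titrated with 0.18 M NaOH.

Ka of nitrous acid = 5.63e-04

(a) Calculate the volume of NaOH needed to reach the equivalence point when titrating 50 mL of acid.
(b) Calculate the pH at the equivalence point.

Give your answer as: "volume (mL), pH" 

moles acid = 0.14 × 50/1000 = 0.007 mol; V_base = moles/0.18 × 1000 = 38.9 mL. At equivalence only the conjugate base is present: [A⁻] = 0.007/0.089 = 7.8750e-02 M. Kb = Kw/Ka = 1.78e-11; [OH⁻] = √(Kb × [A⁻]) = 1.1827e-06; pOH = 5.93; pH = 14 - pOH = 8.07.

V = 38.9 mL, pH = 8.07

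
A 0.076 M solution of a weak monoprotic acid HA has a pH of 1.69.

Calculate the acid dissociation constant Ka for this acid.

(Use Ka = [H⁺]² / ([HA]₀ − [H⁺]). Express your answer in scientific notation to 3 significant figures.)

[H⁺] = 10^(−pH) = 10^(−1.69) = 2.042e-02 M. For HA ⇌ H⁺ + A⁻, Ka = [H⁺][A⁻]/[HA] = [H⁺]² / ([HA]₀ − [H⁺]) = (2.042e-02)² / (0.076 − 2.042e-02) = 7.50e-03.

K_a = 7.50e-03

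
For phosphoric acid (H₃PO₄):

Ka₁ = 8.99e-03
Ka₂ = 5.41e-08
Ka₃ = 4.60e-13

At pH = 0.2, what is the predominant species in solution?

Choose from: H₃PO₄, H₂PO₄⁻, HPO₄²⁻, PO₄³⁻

pKa₁ = 2.05, pKa₂ = 7.27, pKa₃ = 12.34. For a polyprotic acid the predominant species crosses at each pKa: below pKa_n the protonated form dominates, above it the deprotonated form does. At pH = 0.2, the predominant species is H₃PO₄.

H₃PO₄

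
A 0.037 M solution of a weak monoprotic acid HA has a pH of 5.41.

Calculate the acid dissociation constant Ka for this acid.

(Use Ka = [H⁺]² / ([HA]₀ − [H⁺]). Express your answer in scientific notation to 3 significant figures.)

[H⁺] = 10^(−pH) = 10^(−5.41) = 3.890e-06 M. For HA ⇌ H⁺ + A⁻, Ka = [H⁺][A⁻]/[HA] = [H⁺]² / ([HA]₀ − [H⁺]) = (3.890e-06)² / (0.037 − 3.890e-06) = 4.09e-10.

K_a = 4.09e-10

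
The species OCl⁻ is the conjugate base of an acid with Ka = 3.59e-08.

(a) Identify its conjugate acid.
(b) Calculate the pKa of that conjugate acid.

(a) The conjugate acid is formed by adding one H⁺ to OCl⁻, giving HOCl. (b) pKa = -log(Ka) = -log(3.59e-08) = 7.44.

Conjugate acid: HOCl; pK_a = 7.44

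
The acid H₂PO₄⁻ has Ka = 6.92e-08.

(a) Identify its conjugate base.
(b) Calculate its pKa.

(a) The conjugate base is formed by removing one H⁺ from H₂PO₄⁻, giving HPO₄²⁻. (b) pKa = -log(Ka) = -log(6.92e-08) = 7.16.

Conjugate base: HPO₄²⁻; pK_a = 7.16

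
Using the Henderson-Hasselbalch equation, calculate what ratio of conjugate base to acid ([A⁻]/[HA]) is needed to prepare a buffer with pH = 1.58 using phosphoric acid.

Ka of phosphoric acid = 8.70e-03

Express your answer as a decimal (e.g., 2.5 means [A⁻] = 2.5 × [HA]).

pKa = -log(8.70e-03) = 2.0605. pH = pKa + log([A⁻]/[HA]), so log([A⁻]/[HA]) = pH − pKa = 1.58 − 2.0605 = -0.4805. [A⁻]/[HA] = 10^(-0.4805) = 0.331

[A⁻]/[HA] = 0.331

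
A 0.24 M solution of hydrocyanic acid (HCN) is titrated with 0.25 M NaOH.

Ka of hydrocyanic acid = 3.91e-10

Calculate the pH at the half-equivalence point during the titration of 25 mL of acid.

At half-equivalence [HA] = [A⁻], so Henderson-Hasselbalch gives pH = pKa = -log(3.91e-10) = 9.41.

pH = pKa = 9.41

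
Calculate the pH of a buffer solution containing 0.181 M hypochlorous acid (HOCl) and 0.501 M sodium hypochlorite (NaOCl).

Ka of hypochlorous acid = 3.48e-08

pKa = -log(3.48e-08) = 7.46. pH = pKa + log([A⁻]/[HA]) = 7.46 + log(0.501/0.181)

pH = 7.90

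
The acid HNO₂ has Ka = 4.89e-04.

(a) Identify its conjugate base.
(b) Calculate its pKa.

(a) The conjugate base is formed by removing one H⁺ from HNO₂, giving NO₂⁻. (b) pKa = -log(Ka) = -log(4.89e-04) = 3.31.

Conjugate base: NO₂⁻; pK_a = 3.31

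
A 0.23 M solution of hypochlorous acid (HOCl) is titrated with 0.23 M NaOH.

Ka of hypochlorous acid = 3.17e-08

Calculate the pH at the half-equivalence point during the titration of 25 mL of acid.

At half-equivalence [HA] = [A⁻], so Henderson-Hasselbalch gives pH = pKa = -log(3.17e-08) = 7.50.

pH = pKa = 7.50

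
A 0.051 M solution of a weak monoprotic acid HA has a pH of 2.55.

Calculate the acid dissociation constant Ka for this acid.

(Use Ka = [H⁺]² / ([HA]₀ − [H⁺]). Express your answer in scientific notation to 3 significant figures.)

[H⁺] = 10^(−pH) = 10^(−2.55) = 2.818e-03 M. For HA ⇌ H⁺ + A⁻, Ka = [H⁺][A⁻]/[HA] = [H⁺]² / ([HA]₀ − [H⁺]) = (2.818e-03)² / (0.051 − 2.818e-03) = 1.65e-04.

K_a = 1.65e-04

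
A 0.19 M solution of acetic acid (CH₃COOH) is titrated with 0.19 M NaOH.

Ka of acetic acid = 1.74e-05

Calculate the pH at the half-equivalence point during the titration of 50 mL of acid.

At half-equivalence [HA] = [A⁻], so Henderson-Hasselbalch gives pH = pKa = -log(1.74e-05) = 4.76.

pH = pKa = 4.76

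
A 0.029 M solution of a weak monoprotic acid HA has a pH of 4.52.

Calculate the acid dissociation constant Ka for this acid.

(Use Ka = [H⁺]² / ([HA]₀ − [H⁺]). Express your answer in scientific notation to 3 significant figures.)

[H⁺] = 10^(−pH) = 10^(−4.52) = 3.020e-05 M. For HA ⇌ H⁺ + A⁻, Ka = [H⁺][A⁻]/[HA] = [H⁺]² / ([HA]₀ − [H⁺]) = (3.020e-05)² / (0.029 − 3.020e-05) = 3.15e-08.

K_a = 3.15e-08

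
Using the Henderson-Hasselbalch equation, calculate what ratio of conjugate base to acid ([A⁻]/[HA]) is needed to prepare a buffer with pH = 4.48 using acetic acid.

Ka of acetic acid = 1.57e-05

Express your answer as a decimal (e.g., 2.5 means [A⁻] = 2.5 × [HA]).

pKa = -log(1.57e-05) = 4.8041. pH = pKa + log([A⁻]/[HA]), so log([A⁻]/[HA]) = pH − pKa = 4.48 − 4.8041 = -0.3241. [A⁻]/[HA] = 10^(-0.3241) = 0.474

[A⁻]/[HA] = 0.474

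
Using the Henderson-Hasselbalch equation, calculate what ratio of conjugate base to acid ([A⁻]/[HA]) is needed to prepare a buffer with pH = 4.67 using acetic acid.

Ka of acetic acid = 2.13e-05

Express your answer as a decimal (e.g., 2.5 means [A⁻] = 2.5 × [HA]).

pKa = -log(2.13e-05) = 4.6716. pH = pKa + log([A⁻]/[HA]), so log([A⁻]/[HA]) = pH − pKa = 4.67 − 4.6716 = -0.0016. [A⁻]/[HA] = 10^(-0.0016) = 0.996

[A⁻]/[HA] = 0.996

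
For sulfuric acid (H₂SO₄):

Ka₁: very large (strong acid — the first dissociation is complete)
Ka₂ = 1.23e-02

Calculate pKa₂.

pKa₂ = -log(Ka₂) = -log(1.23e-02) = 1.91.

pK_{a2} = 1.91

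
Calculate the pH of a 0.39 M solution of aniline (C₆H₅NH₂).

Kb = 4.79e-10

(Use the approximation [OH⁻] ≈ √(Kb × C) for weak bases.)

[OH⁻] = √(Kb × C) = √(4.79e-10 × 0.39) = 1.3668e-05. pOH = 4.86, pH = 14 - pOH

pH = 9.14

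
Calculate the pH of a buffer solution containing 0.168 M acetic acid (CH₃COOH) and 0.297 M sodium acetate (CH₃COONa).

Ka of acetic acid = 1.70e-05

pKa = -log(1.70e-05) = 4.77. pH = pKa + log([A⁻]/[HA]) = 4.77 + log(0.297/0.168)

pH = 5.02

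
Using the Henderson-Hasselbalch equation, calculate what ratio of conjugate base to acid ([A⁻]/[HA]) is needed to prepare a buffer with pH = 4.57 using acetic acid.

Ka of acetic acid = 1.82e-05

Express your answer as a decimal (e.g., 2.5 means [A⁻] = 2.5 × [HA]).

pKa = -log(1.82e-05) = 4.7399. pH = pKa + log([A⁻]/[HA]), so log([A⁻]/[HA]) = pH − pKa = 4.57 − 4.7399 = -0.1699. [A⁻]/[HA] = 10^(-0.1699) = 0.676

[A⁻]/[HA] = 0.676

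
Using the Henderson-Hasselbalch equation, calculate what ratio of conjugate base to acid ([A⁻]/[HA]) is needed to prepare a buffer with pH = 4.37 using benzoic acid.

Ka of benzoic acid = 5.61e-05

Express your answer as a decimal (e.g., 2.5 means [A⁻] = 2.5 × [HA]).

pKa = -log(5.61e-05) = 4.2510. pH = pKa + log([A⁻]/[HA]), so log([A⁻]/[HA]) = pH − pKa = 4.37 − 4.2510 = 0.1190. [A⁻]/[HA] = 10^(0.1190) = 1.32

[A⁻]/[HA] = 1.32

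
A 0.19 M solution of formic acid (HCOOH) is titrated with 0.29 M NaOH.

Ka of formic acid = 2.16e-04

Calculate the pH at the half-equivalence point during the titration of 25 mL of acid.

At half-equivalence [HA] = [A⁻], so Henderson-Hasselbalch gives pH = pKa = -log(2.16e-04) = 3.67.

pH = pKa = 3.67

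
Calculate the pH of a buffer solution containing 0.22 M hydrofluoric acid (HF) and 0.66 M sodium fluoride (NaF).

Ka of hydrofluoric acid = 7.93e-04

pKa = -log(7.93e-04) = 3.10. pH = pKa + log([A⁻]/[HA]) = 3.10 + log(0.66/0.22)

pH = 3.58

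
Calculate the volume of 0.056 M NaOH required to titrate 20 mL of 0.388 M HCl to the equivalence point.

At equivalence: moles acid = moles base. moles HCl = 0.388 × 20/1000 = 0.00776 mol. V_base = moles / 0.056 × 1000 = 138.6 mL.

V_{base} = 138.6 mL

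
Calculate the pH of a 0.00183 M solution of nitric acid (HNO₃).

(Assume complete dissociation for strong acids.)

[H⁺] = 0.00183 M for strong acid. pH = -log[H⁺] = -log(0.00183)

pH = 2.74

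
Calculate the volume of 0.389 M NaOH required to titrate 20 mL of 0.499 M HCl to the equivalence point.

At equivalence: moles acid = moles base. moles HCl = 0.499 × 20/1000 = 0.00998 mol. V_base = moles / 0.389 × 1000 = 25.7 mL.

V_{base} = 25.7 mL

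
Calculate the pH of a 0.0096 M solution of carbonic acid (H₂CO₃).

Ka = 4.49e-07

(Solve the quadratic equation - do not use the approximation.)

x² + Ka×x - Ka×C = 0. Using quadratic formula: [H⁺] = 6.5430e-05

pH = 4.18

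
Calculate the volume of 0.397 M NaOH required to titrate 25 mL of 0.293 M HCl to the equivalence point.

At equivalence: moles acid = moles base. moles HCl = 0.293 × 25/1000 = 0.007325 mol. V_base = moles / 0.397 × 1000 = 18.5 mL.

V_{base} = 18.5 mL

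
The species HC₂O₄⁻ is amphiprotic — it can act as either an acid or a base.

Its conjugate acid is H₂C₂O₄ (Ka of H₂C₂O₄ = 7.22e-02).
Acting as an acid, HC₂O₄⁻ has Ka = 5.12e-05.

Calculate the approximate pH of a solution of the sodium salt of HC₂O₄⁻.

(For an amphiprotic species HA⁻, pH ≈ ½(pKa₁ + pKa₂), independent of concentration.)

pKa₁ = -log(7.22e-02) = 1.14; pKa₂ = -log(5.12e-05) = 4.29. For an amphiprotic species, pH ≈ ½(pKa₁ + pKa₂) = ½(1.14 + 4.29) = 2.72.

pH = 2.72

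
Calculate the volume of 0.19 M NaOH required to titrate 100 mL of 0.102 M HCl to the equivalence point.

At equivalence: moles acid = moles base. moles HCl = 0.102 × 100/1000 = 0.0102 mol. V_base = moles / 0.19 × 1000 = 53.7 mL.

V_{base} = 53.7 mL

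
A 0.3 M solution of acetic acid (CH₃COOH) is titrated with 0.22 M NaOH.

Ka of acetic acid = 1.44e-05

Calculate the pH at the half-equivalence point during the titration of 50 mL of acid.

At half-equivalence [HA] = [A⁻], so Henderson-Hasselbalch gives pH = pKa = -log(1.44e-05) = 4.84.

pH = pKa = 4.84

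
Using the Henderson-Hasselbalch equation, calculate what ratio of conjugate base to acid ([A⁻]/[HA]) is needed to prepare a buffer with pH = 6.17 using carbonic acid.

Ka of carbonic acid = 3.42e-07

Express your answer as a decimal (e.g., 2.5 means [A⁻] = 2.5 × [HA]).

pKa = -log(3.42e-07) = 6.4660. pH = pKa + log([A⁻]/[HA]), so log([A⁻]/[HA]) = pH − pKa = 6.17 − 6.4660 = -0.2960. [A⁻]/[HA] = 10^(-0.2960) = 0.506

[A⁻]/[HA] = 0.506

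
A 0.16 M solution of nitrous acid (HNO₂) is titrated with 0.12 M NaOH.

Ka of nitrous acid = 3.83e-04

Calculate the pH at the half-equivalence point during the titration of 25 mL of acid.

At half-equivalence [HA] = [A⁻], so Henderson-Hasselbalch gives pH = pKa = -log(3.83e-04) = 3.42.

pH = pKa = 3.42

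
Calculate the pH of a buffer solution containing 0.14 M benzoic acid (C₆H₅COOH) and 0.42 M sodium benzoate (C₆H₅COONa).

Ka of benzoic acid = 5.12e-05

pKa = -log(5.12e-05) = 4.29. pH = pKa + log([A⁻]/[HA]) = 4.29 + log(0.42/0.14)

pH = 4.77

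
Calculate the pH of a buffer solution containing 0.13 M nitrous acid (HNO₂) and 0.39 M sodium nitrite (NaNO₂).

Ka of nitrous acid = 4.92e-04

pKa = -log(4.92e-04) = 3.31. pH = pKa + log([A⁻]/[HA]) = 3.31 + log(0.39/0.13)

pH = 3.79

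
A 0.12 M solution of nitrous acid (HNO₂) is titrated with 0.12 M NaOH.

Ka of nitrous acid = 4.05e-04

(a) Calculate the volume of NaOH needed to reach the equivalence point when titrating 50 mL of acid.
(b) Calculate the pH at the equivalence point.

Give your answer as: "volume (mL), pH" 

moles acid = 0.12 × 50/1000 = 0.006 mol; V_base = moles/0.12 × 1000 = 50.0 mL. At equivalence only the conjugate base is present: [A⁻] = 0.006/0.100 = 6.0000e-02 M. Kb = Kw/Ka = 2.47e-11; [OH⁻] = √(Kb × [A⁻]) = 1.2172e-06; pOH = 5.91; pH = 14 - pOH = 8.09.

V = 50.0 mL, pH = 8.09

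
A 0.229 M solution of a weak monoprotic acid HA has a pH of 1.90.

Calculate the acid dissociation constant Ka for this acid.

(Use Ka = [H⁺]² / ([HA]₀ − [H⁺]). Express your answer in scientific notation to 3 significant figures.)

[H⁺] = 10^(−pH) = 10^(−1.90) = 1.259e-02 M. For HA ⇌ H⁺ + A⁻, Ka = [H⁺][A⁻]/[HA] = [H⁺]² / ([HA]₀ − [H⁺]) = (1.259e-02)² / (0.229 − 1.259e-02) = 7.32e-04.

K_a = 7.32e-04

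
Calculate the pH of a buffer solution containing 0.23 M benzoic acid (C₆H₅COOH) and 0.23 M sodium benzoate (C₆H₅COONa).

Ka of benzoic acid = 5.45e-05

pKa = -log(5.45e-05) = 4.26. pH = pKa + log([A⁻]/[HA]) = 4.26 + log(0.23/0.23)

pH = 4.26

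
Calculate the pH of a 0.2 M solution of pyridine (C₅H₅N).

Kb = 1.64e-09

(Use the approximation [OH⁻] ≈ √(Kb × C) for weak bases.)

[OH⁻] = √(Kb × C) = √(1.64e-09 × 0.2) = 1.8111e-05. pOH = 4.74, pH = 14 - pOH

pH = 9.26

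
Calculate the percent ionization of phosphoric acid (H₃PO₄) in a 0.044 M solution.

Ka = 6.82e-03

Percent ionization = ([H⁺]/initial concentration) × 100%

Using Ka equilibrium: x² + Ka×x - Ka×C = 0. Solving: [H⁺] = 1.4245e-02. Percent = (1.4245e-02/0.044) × 100

Percent ionization = 32.4%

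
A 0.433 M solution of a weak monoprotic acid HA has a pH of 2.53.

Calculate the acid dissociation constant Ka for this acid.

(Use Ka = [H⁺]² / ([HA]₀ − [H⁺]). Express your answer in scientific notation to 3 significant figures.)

[H⁺] = 10^(−pH) = 10^(−2.53) = 2.951e-03 M. For HA ⇌ H⁺ + A⁻, Ka = [H⁺][A⁻]/[HA] = [H⁺]² / ([HA]₀ − [H⁺]) = (2.951e-03)² / (0.433 − 2.951e-03) = 2.03e-05.

K_a = 2.03e-05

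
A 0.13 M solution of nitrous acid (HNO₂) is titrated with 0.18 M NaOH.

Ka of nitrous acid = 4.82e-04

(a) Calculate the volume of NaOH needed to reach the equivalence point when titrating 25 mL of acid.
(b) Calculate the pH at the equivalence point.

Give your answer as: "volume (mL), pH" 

moles acid = 0.13 × 25/1000 = 0.00325 mol; V_base = moles/0.18 × 1000 = 18.1 mL. At equivalence only the conjugate base is present: [A⁻] = 0.00325/0.043 = 7.5484e-02 M. Kb = Kw/Ka = 2.07e-11; [OH⁻] = √(Kb × [A⁻]) = 1.2514e-06; pOH = 5.90; pH = 14 - pOH = 8.10.

V = 18.1 mL, pH = 8.10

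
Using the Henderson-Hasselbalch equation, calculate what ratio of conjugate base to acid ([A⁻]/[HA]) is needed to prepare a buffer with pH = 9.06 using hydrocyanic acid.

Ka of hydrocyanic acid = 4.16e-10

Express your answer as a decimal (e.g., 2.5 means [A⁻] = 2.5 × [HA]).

pKa = -log(4.16e-10) = 9.3809. pH = pKa + log([A⁻]/[HA]), so log([A⁻]/[HA]) = pH − pKa = 9.06 − 9.3809 = -0.3209. [A⁻]/[HA] = 10^(-0.3209) = 0.478

[A⁻]/[HA] = 0.478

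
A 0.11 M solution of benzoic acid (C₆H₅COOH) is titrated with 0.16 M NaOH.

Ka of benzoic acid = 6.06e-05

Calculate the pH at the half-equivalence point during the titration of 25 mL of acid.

At half-equivalence [HA] = [A⁻], so Henderson-Hasselbalch gives pH = pKa = -log(6.06e-05) = 4.22.

pH = pKa = 4.22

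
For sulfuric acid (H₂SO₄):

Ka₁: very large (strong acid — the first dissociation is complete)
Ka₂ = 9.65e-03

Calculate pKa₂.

pKa₂ = -log(Ka₂) = -log(9.65e-03) = 2.02.

pK_{a2} = 2.02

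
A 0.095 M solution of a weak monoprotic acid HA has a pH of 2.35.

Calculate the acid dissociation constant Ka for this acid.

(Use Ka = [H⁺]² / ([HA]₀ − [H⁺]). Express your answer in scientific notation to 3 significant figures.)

[H⁺] = 10^(−pH) = 10^(−2.35) = 4.467e-03 M. For HA ⇌ H⁺ + A⁻, Ka = [H⁺][A⁻]/[HA] = [H⁺]² / ([HA]₀ − [H⁺]) = (4.467e-03)² / (0.095 − 4.467e-03) = 2.20e-04.

K_a = 2.20e-04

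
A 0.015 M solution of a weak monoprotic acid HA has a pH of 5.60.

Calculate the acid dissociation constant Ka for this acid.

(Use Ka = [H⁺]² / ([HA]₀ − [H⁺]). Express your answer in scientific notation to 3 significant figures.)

[H⁺] = 10^(−pH) = 10^(−5.60) = 2.512e-06 M. For HA ⇌ H⁺ + A⁻, Ka = [H⁺][A⁻]/[HA] = [H⁺]² / ([HA]₀ − [H⁺]) = (2.512e-06)² / (0.015 − 2.512e-06) = 4.21e-10.

K_a = 4.21e-10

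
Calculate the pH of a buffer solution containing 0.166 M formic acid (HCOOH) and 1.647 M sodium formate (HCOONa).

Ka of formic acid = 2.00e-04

pKa = -log(2.00e-04) = 3.70. pH = pKa + log([A⁻]/[HA]) = 3.70 + log(1.647/0.166)

pH = 4.70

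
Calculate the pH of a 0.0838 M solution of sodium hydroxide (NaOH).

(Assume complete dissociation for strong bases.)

[OH⁻] = 0.0838 M for strong base. pOH = -log[OH⁻] = 1.08, pH = 14 - pOH

pH = 12.92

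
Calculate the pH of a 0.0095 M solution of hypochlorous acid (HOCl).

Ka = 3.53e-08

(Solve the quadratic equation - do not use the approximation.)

x² + Ka×x - Ka×C = 0. Using quadratic formula: [H⁺] = 1.8295e-05

pH = 4.74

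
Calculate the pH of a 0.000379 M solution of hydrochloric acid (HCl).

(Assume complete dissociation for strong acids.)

[H⁺] = 0.000379 M for strong acid. pH = -log[H⁺] = -log(0.000379)

pH = 3.42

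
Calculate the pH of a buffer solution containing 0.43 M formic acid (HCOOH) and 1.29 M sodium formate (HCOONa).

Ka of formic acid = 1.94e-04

pKa = -log(1.94e-04) = 3.71. pH = pKa + log([A⁻]/[HA]) = 3.71 + log(1.29/0.43)

pH = 4.19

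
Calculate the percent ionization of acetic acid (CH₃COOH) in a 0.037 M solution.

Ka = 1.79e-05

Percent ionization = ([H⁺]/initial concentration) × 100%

Using Ka equilibrium: x² + Ka×x - Ka×C = 0. Solving: [H⁺] = 8.0492e-04. Percent = (8.0492e-04/0.037) × 100

Percent ionization = 2.18%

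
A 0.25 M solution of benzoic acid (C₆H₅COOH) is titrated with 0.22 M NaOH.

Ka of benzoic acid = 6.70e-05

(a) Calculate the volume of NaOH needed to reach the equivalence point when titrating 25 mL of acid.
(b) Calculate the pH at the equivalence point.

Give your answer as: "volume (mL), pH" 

moles acid = 0.25 × 25/1000 = 0.00625 mol; V_base = moles/0.22 × 1000 = 28.4 mL. At equivalence only the conjugate base is present: [A⁻] = 0.00625/0.053 = 1.1702e-01 M. Kb = Kw/Ka = 1.49e-10; [OH⁻] = √(Kb × [A⁻]) = 4.1792e-06; pOH = 5.38; pH = 14 - pOH = 8.62.

V = 28.4 mL, pH = 8.62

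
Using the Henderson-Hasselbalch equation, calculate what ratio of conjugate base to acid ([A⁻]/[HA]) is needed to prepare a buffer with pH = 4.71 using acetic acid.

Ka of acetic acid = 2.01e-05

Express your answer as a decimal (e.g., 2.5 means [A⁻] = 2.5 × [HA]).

pKa = -log(2.01e-05) = 4.6968. pH = pKa + log([A⁻]/[HA]), so log([A⁻]/[HA]) = pH − pKa = 4.71 − 4.6968 = 0.0132. [A⁻]/[HA] = 10^(0.0132) = 1.03

[A⁻]/[HA] = 1.03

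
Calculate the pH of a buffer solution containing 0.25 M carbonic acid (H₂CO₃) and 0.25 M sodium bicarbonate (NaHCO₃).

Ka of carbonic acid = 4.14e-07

pKa = -log(4.14e-07) = 6.38. pH = pKa + log([A⁻]/[HA]) = 6.38 + log(0.25/0.25)

pH = 6.38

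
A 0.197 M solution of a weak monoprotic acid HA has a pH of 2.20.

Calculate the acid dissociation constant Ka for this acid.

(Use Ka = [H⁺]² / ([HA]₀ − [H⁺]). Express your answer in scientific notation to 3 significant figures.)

[H⁺] = 10^(−pH) = 10^(−2.20) = 6.310e-03 M. For HA ⇌ H⁺ + A⁻, Ka = [H⁺][A⁻]/[HA] = [H⁺]² / ([HA]₀ − [H⁺]) = (6.310e-03)² / (0.197 − 6.310e-03) = 2.09e-04.

K_a = 2.09e-04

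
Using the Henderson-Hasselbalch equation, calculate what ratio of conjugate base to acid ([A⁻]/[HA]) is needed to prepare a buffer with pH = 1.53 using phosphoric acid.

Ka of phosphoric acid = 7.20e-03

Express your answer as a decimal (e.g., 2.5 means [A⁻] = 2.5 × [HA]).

pKa = -log(7.20e-03) = 2.1427. pH = pKa + log([A⁻]/[HA]), so log([A⁻]/[HA]) = pH − pKa = 1.53 − 2.1427 = -0.6127. [A⁻]/[HA] = 10^(-0.6127) = 0.244

[A⁻]/[HA] = 0.244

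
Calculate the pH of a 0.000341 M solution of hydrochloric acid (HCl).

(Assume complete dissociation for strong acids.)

[H⁺] = 0.000341 M for strong acid. pH = -log[H⁺] = -log(0.000341)

pH = 3.47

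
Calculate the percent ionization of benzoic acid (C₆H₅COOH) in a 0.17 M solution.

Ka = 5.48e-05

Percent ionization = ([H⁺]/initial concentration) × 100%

Using Ka equilibrium: x² + Ka×x - Ka×C = 0. Solving: [H⁺] = 3.0249e-03. Percent = (3.0249e-03/0.17) × 100

Percent ionization = 1.78%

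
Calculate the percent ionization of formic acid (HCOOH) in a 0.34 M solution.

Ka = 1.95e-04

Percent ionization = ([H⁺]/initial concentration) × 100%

Using Ka equilibrium: x² + Ka×x - Ka×C = 0. Solving: [H⁺] = 8.0456e-03. Percent = (8.0456e-03/0.34) × 100

Percent ionization = 2.37%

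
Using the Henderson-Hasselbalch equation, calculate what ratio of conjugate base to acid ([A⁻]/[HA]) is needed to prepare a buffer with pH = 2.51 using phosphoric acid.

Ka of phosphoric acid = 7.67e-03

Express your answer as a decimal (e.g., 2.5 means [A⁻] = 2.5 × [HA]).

pKa = -log(7.67e-03) = 2.1152. pH = pKa + log([A⁻]/[HA]), so log([A⁻]/[HA]) = pH − pKa = 2.51 − 2.1152 = 0.3948. [A⁻]/[HA] = 10^(0.3948) = 2.48

[A⁻]/[HA] = 2.48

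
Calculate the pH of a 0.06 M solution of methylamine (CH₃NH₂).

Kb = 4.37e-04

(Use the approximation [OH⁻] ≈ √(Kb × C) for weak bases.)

[OH⁻] = √(Kb × C) = √(4.37e-04 × 0.06) = 5.1205e-03. pOH = 2.29, pH = 14 - pOH

pH = 11.71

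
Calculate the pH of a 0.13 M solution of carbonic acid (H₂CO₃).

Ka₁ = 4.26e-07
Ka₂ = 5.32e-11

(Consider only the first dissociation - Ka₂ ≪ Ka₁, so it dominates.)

First dissociation dominates. From Ka₁ = [H⁺][HA⁻]/[H₂A], x² + Ka₁·x − Ka₁·C = 0 with C = 0.13 M and Ka₁ = 4.26e-07. Solving: [H⁺] = (−Ka₁ + √(Ka₁² + 4·Ka₁·C)) / 2 = 2.3512e-04 M. pH = -log(2.3512e-04) = 3.63.

pH = 3.63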